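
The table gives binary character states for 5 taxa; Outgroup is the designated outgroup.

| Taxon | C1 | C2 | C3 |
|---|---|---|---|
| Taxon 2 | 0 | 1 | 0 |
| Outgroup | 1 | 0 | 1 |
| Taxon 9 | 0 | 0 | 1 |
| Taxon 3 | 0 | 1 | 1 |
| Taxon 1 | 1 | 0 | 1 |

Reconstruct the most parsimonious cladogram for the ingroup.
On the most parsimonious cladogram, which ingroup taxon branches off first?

Character polarity is set by the outgroup: the derived state is whichever differs from the outgroup's state, so for C1, C3 the derived state is '0', and for the remaining characters it is '1'.
C1 (derived state '0') is shared by Taxon 2, Taxon 3, and Taxon 9 — a synapomorphy uniting that clade.
C2 (derived state '1') is shared by Taxon 2 and Taxon 3 — a synapomorphy uniting that clade.
C3: derived state '0' in Taxon 2 only — an autapomorphy, so it tells us nothing about relationships among taxa.
Most parsimonious ingroup topology: ((Taxon 9,(Taxon 2,Taxon 3)),Taxon 1).
Taxon 1 is sister to the clade containing all other ingroup taxa, so it is the earliest-diverging (most basal) ingroup lineage.

Taxon 1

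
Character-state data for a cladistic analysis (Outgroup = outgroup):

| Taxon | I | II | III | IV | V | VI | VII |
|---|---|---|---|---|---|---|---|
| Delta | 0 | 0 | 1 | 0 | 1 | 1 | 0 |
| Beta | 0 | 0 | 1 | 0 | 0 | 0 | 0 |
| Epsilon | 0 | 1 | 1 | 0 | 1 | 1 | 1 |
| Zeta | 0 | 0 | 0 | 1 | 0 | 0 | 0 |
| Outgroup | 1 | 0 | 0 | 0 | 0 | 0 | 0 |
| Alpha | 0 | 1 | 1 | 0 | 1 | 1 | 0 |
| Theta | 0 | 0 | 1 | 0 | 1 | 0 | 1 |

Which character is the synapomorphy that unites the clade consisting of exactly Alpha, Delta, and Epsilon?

VI

Character polarity is set by the outgroup: the derived state is whichever differs from the outgroup's state, so for I the derived state is '0', and for the remaining characters it is '1'.
All ingroup taxa share the derived state '0' for I; it defines the ingroup but does not resolve relationships within it.
II: derived state '1' in Alpha and Epsilon only — synapomorphy for {Alpha, Epsilon}.
Only Alpha, Beta, Delta, Epsilon, and Theta show the derived state '1' for III, supporting them as a clade.
IV (derived state '1') is unique to Zeta (autapomorphy; uninformative for grouping).
V (derived state '1') is shared by Alpha, Delta, Epsilon, and Theta — a synapomorphy uniting that clade.
Only Alpha, Delta, and Epsilon show the derived state '1' for VI, supporting them as a clade.
VII groups Epsilon and Theta, which is incompatible with the clades supported by the remaining characters; treating it as convergent (homoplasy) costs fewer steps than any alternative tree.
Most parsimonious ingroup topology: (Zeta,((((Alpha,Epsilon),Delta),Theta),Beta)).
The clade {Alpha, Delta, Epsilon} is supported by VI: its derived state '1' occurs in exactly those taxa and in no other taxon (including the outgroup).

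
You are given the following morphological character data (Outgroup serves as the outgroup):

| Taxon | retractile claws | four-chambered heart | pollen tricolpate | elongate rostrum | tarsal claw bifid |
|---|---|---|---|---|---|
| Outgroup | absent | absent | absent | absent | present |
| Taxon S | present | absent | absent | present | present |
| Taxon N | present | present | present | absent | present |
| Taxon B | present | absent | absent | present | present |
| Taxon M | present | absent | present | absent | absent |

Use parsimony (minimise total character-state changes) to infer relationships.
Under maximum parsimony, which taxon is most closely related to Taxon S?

Taxon B

Character polarity is set by the outgroup: the derived state is whichever differs from the outgroup's state, so for tarsal claw bifid the derived state is 'absent', and for the remaining characters it is 'present'.
All ingroup taxa share the derived state 'present' for retractile claws; it defines the ingroup but does not resolve relationships within it.
four-chambered heart (derived state 'present') is unique to Taxon N (autapomorphy; uninformative for grouping).
pollen tricolpate: derived state 'present' in Taxon M and Taxon N only — synapomorphy for {Taxon M, Taxon N}.
Only Taxon B and Taxon S show the derived state 'present' for elongate rostrum, supporting them as a clade.
tarsal claw bifid (derived state 'absent') is unique to Taxon M (autapomorphy; uninformative for grouping).
Most parsimonious ingroup topology: ((Taxon S,Taxon B),(Taxon N,Taxon M)).
Taxon S and Taxon B form a cherry on this tree, so they are sister taxa.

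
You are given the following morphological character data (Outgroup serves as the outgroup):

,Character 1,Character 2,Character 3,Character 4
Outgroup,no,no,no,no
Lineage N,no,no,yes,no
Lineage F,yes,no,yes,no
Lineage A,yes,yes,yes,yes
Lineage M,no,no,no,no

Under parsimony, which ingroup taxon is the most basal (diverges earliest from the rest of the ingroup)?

Lineage M

The outgroup has state 'no' for every character, so 'yes' is the derived state throughout.
Character 1 (derived state 'yes') is shared by Lineage A and Lineage F — a synapomorphy uniting that clade.
Character 2: derived state 'yes' in Lineage A only — an autapomorphy, so it tells us nothing about relationships among taxa.
Only Lineage A, Lineage F, and Lineage N show the derived state 'yes' for Character 3, supporting them as a clade.
Character 4: derived state 'yes' in Lineage A only — an autapomorphy, so it tells us nothing about relationships among taxa.
Most parsimonious ingroup topology: ((Lineage N,(Lineage F,Lineage A)),Lineage M).
Lineage M is sister to the clade containing all other ingroup taxa, so it is the earliest-diverging (most basal) ingroup lineage.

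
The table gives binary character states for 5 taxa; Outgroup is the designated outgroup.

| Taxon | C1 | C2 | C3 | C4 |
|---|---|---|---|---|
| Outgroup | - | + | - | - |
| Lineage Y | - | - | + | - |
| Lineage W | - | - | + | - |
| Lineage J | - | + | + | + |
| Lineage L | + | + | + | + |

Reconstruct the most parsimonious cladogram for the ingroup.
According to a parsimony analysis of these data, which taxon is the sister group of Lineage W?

Character polarity is set by the outgroup: the derived state is whichever differs from the outgroup's state, so for C2 the derived state is '-', and for the remaining characters it is '+'.
C1 (derived state '+') is unique to Lineage L (autapomorphy; uninformative for grouping).
C2: derived state '-' in Lineage W and Lineage Y only — synapomorphy for {Lineage W, Lineage Y}.
C3 (derived state '+') is shared by all ingroup taxa — unites the whole ingroup.
Only Lineage J and Lineage L show the derived state '+' for C4, supporting them as a clade.
Most parsimonious ingroup topology: ((Lineage Y,Lineage W),(Lineage J,Lineage L)).
Lineage W and Lineage Y form a cherry on this tree, so they are sister taxa.

Lineage Y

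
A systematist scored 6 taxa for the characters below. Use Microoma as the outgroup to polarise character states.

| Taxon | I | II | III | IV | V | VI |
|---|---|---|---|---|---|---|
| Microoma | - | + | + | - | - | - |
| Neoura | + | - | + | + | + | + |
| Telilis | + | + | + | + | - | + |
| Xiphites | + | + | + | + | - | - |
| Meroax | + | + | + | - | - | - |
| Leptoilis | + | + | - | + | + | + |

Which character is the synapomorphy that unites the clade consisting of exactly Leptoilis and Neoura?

V

Character polarity is set by the outgroup: the derived state is whichever differs from the outgroup's state, so for II, III the derived state is '-', and for the remaining characters it is '+'.
All ingroup taxa share the derived state '+' for I; it defines the ingroup but does not resolve relationships within it.
II (derived state '-') is unique to Neoura (autapomorphy; uninformative for grouping).
III: derived state '-' in Leptoilis only — an autapomorphy, so it tells us nothing about relationships among taxa.
IV (derived state '+') is shared by Leptoilis, Neoura, Telilis, and Xiphites — a synapomorphy uniting that clade.
V (derived state '+') is shared by Leptoilis and Neoura — a synapomorphy uniting that clade.
VI (derived state '+') is shared by Leptoilis, Neoura, and Telilis — a synapomorphy uniting that clade.
Most parsimonious ingroup topology: ((((Neoura,Leptoilis),Telilis),Xiphites),Meroax).
The clade {Leptoilis, Neoura} is supported by V: its derived state '+' occurs in exactly those taxa and in no other taxon (including the outgroup).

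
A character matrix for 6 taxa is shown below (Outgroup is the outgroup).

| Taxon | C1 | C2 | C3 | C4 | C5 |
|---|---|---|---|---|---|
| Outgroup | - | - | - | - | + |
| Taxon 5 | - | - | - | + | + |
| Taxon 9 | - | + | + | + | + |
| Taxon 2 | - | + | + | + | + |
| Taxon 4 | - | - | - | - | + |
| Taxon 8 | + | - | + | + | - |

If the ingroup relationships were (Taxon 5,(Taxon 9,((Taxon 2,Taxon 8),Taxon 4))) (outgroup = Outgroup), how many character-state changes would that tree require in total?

Map each character onto (Taxon 5,(Taxon 9,((Taxon 2,Taxon 8),Taxon 4))) (rooted by Outgroup) and count the minimum state changes it requires (Fitch parsimony):
C1: 1; C2: 2; C3: 2; C4: 2; C5: 1.
Total tree length = 8.

8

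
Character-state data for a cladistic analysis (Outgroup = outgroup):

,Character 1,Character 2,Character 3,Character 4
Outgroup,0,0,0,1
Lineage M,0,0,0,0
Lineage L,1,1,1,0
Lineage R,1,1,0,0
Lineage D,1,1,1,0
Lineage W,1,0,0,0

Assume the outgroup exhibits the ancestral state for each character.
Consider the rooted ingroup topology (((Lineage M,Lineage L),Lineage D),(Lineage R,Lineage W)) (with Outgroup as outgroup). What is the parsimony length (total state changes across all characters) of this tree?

8

Map each character onto (((Lineage M,Lineage L),Lineage D),(Lineage R,Lineage W)) (rooted by Outgroup) and count the minimum state changes it requires (Fitch parsimony):
Character 1: 2; Character 2: 3; Character 3: 2; Character 4: 1.
Total tree length = 8.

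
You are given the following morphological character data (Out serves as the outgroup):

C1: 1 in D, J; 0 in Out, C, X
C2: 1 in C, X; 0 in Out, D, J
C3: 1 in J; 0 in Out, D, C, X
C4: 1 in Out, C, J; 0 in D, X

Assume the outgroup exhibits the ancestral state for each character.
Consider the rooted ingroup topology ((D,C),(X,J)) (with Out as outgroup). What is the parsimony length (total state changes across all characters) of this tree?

Map each character onto ((D,C),(X,J)) (rooted by Out) and count the minimum state changes it requires (Fitch parsimony):
C1: 2; C2: 2; C3: 1; C4: 2.
Total tree length = 7.

7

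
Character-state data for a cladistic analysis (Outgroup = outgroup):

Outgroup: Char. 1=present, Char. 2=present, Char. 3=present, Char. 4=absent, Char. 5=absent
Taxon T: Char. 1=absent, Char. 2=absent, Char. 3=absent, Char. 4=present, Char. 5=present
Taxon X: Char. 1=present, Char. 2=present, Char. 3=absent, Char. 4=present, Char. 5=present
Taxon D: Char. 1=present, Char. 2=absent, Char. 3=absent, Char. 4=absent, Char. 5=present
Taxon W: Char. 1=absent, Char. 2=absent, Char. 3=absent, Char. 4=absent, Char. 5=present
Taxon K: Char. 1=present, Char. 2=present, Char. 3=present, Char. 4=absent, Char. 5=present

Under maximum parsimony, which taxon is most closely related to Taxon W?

Character polarity is set by the outgroup: the derived state is whichever differs from the outgroup's state, so for Char. 1, Char. 2, Char. 3 the derived state is 'absent', and for the remaining characters it is 'present'.
Char. 1: derived state 'absent' in Taxon T and Taxon W only — synapomorphy for {Taxon T, Taxon W}.
Char. 2 (derived state 'absent') is shared by Taxon D, Taxon T, and Taxon W — a synapomorphy uniting that clade.
Char. 3: derived state 'absent' in Taxon D, Taxon T, Taxon W, and Taxon X only — synapomorphy for {Taxon D, Taxon T, Taxon W, Taxon X}.
Char. 4 (state 'present') occurs in Taxon T and Taxon X but conflicts with the nesting implied by the other characters — most parsimoniously interpreted as homoplasy.
All ingroup taxa share the derived state 'present' for Char. 5; it defines the ingroup but does not resolve relationships within it.
Most parsimonious ingroup topology: ((((Taxon T,Taxon W),Taxon D),Taxon X),Taxon K).
Taxon W and Taxon T form a cherry on this tree, so they are sister taxa.

Taxon T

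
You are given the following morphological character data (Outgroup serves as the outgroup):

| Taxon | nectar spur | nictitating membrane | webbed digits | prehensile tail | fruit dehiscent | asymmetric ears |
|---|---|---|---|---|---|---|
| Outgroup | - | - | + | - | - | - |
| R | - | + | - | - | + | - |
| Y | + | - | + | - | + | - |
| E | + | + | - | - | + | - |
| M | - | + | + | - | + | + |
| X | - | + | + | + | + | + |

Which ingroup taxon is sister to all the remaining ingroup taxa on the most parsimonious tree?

Character polarity is set by the outgroup: the derived state is whichever differs from the outgroup's state, so for webbed digits the derived state is '-', and for the remaining characters it is '+'.
nectar spur (state '+') occurs in E and Y but conflicts with the nesting implied by the other characters — most parsimoniously interpreted as homoplasy.
Only E, M, R, and X show the derived state '+' for nictitating membrane, supporting them as a clade.
Only E and R show the derived state '-' for webbed digits, supporting them as a clade.
prehensile tail (derived state '+') is unique to X (autapomorphy; uninformative for grouping).
All ingroup taxa share the derived state '+' for fruit dehiscent; it defines the ingroup but does not resolve relationships within it.
asymmetric ears (derived state '+') is shared by M and X — a synapomorphy uniting that clade.
Most parsimonious ingroup topology: (((R,E),(M,X)),Y).
Y is sister to the clade containing all other ingroup taxa, so it is the earliest-diverging (most basal) ingroup lineage.

Y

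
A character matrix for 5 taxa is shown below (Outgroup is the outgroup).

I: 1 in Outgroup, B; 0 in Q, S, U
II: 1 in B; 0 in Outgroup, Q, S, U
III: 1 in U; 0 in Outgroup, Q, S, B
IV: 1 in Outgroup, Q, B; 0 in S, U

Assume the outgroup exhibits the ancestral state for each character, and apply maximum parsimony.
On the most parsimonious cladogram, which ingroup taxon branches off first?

Character polarity is set by the outgroup: the derived state is whichever differs from the outgroup's state, so for I, IV the derived state is '0', and for the remaining characters it is '1'.
I (derived state '0') is shared by Q, S, and U — a synapomorphy uniting that clade.
II (derived state '1') is unique to B (autapomorphy; uninformative for grouping).
III: derived state '1' in U only — an autapomorphy, so it tells us nothing about relationships among taxa.
IV: derived state '0' in S and U only — synapomorphy for {S, U}.
Most parsimonious ingroup topology: (B,((U,S),Q)).
B is sister to the clade containing all other ingroup taxa, so it is the earliest-diverging (most basal) ingroup lineage.

B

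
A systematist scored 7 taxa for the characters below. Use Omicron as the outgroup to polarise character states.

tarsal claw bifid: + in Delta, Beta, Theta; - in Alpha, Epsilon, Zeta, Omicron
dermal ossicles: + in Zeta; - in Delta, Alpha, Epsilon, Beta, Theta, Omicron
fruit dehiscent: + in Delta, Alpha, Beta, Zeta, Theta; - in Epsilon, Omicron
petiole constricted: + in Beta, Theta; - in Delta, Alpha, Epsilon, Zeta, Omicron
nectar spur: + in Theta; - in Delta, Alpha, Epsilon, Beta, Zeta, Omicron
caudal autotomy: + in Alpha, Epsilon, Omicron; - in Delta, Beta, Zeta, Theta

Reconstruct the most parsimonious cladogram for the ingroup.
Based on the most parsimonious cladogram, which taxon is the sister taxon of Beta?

Theta

Character polarity is set by the outgroup: the derived state is whichever differs from the outgroup's state, so for caudal autotomy the derived state is '-', and for the remaining characters it is '+'.
tarsal claw bifid: derived state '+' in Beta, Delta, and Theta only — synapomorphy for {Beta, Delta, Theta}.
dermal ossicles (derived state '+') is unique to Zeta (autapomorphy; uninformative for grouping).
fruit dehiscent: derived state '+' in Alpha, Beta, Delta, Theta, and Zeta only — synapomorphy for {Alpha, Beta, Delta, Theta, Zeta}.
Only Beta and Theta show the derived state '+' for petiole constricted, supporting them as a clade.
nectar spur: derived state '+' in Theta only — an autapomorphy, so it tells us nothing about relationships among taxa.
caudal autotomy: derived state '-' in Beta, Delta, Theta, and Zeta only — synapomorphy for {Beta, Delta, Theta, Zeta}.
Most parsimonious ingroup topology: ((((Delta,(Beta,Theta)),Zeta),Alpha),Epsilon).
Beta and Theta form a cherry on this tree, so they are sister taxa.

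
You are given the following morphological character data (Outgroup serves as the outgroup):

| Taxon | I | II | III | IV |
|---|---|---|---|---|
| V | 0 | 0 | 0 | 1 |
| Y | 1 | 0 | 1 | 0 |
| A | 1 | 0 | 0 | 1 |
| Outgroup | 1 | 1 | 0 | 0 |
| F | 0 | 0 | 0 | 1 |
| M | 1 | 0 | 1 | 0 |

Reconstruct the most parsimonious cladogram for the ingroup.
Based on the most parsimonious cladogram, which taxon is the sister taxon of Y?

M

Character polarity is set by the outgroup: the derived state is whichever differs from the outgroup's state, so for I, II the derived state is '0', and for the remaining characters it is '1'.
Only F and V show the derived state '0' for I, supporting them as a clade.
All ingroup taxa share the derived state '0' for II; it defines the ingroup but does not resolve relationships within it.
III (derived state '1') is shared by M and Y — a synapomorphy uniting that clade.
IV: derived state '1' in A, F, and V only — synapomorphy for {A, F, V}.
Most parsimonious ingroup topology: (((V,F),A),(Y,M)).
Y and M form a cherry on this tree, so they are sister taxa.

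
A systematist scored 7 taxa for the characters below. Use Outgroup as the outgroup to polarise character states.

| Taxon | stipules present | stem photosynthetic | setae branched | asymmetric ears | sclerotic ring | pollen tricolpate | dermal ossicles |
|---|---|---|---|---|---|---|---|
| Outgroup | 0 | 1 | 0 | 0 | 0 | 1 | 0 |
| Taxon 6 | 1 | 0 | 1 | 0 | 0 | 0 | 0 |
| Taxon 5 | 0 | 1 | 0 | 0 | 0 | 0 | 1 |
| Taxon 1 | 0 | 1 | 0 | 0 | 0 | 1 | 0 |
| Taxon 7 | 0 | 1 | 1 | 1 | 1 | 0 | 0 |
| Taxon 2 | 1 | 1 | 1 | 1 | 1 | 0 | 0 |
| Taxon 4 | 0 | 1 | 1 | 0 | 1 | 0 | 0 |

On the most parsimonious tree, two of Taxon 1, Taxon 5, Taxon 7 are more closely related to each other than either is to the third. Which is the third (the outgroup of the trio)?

Character polarity is set by the outgroup: the derived state is whichever differs from the outgroup's state, so for stem photosynthetic, pollen tricolpate the derived state is '0', and for the remaining characters it is '1'.
stipules present groups Taxon 2 and Taxon 6, which is incompatible with the clades supported by the remaining characters; treating it as convergent (homoplasy) costs fewer steps than any alternative tree.
stem photosynthetic: derived state '0' in Taxon 6 only — an autapomorphy, so it tells us nothing about relationships among taxa.
Only Taxon 2, Taxon 4, Taxon 6, and Taxon 7 show the derived state '1' for setae branched, supporting them as a clade.
Only Taxon 2 and Taxon 7 show the derived state '1' for asymmetric ears, supporting them as a clade.
sclerotic ring: derived state '1' in Taxon 2, Taxon 4, and Taxon 7 only — synapomorphy for {Taxon 2, Taxon 4, Taxon 7}.
pollen tricolpate: derived state '0' in Taxon 2, Taxon 4, Taxon 5, Taxon 6, and Taxon 7 only — synapomorphy for {Taxon 2, Taxon 4, Taxon 5, Taxon 6, Taxon 7}.
dermal ossicles: derived state '1' in Taxon 5 only — an autapomorphy, so it tells us nothing about relationships among taxa.
Most parsimonious ingroup topology: (((Taxon 6,((Taxon 7,Taxon 2),Taxon 4)),Taxon 5),Taxon 1).
Taxon 5 and Taxon 7 share a more recent common ancestor with each other than either does with Taxon 1, so Taxon 1 is the least closely related of the three.

Taxon 1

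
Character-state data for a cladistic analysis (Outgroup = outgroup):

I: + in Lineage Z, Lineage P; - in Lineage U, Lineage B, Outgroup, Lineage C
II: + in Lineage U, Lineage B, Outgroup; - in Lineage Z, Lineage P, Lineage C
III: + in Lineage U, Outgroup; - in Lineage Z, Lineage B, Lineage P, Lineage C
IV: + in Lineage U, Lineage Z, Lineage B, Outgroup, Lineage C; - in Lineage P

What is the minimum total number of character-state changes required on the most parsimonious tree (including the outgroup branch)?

4

Character polarity is set by the outgroup: the derived state is whichever differs from the outgroup's state, so for II, III, IV the derived state is '-', and for the remaining characters it is '+'.
Only Lineage P and Lineage Z show the derived state '+' for I, supporting them as a clade.
Only Lineage C, Lineage P, and Lineage Z show the derived state '-' for II, supporting them as a clade.
Only Lineage B, Lineage C, Lineage P, and Lineage Z show the derived state '-' for III, supporting them as a clade.
IV: derived state '-' in Lineage P only — an autapomorphy, so it tells us nothing about relationships among taxa.
Most parsimonious ingroup topology: (Lineage U,(((Lineage P,Lineage Z),Lineage C),Lineage B)).
Changes per character on this tree: I: 1; II: 1; III: 1; IV: 1.
Total = 4.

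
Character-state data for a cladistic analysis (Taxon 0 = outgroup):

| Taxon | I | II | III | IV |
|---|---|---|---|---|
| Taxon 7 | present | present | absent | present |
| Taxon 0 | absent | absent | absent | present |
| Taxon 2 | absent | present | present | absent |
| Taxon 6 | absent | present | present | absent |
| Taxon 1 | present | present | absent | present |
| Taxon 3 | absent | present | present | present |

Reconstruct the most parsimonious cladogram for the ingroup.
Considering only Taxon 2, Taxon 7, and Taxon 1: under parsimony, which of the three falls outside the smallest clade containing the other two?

Taxon 2

Character polarity is set by the outgroup: the derived state is whichever differs from the outgroup's state, so for IV the derived state is 'absent', and for the remaining characters it is 'present'.
I (derived state 'present') is shared by Taxon 1 and Taxon 7 — a synapomorphy uniting that clade.
All ingroup taxa share the derived state 'present' for II; it defines the ingroup but does not resolve relationships within it.
III (derived state 'present') is shared by Taxon 2, Taxon 3, and Taxon 6 — a synapomorphy uniting that clade.
IV (derived state 'absent') is shared by Taxon 2 and Taxon 6 — a synapomorphy uniting that clade.
Most parsimonious ingroup topology: ((Taxon 1,Taxon 7),((Taxon 6,Taxon 2),Taxon 3)).
Taxon 1 and Taxon 7 share a more recent common ancestor with each other than either does with Taxon 2, so Taxon 2 is the least closely related of the three.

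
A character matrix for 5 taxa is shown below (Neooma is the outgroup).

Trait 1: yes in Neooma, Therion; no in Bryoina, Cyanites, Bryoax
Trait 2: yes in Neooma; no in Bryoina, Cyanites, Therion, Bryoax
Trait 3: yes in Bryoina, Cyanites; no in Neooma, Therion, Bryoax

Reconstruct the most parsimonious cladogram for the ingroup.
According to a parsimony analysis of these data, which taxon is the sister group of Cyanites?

Bryoina

Character polarity is set by the outgroup: the derived state is whichever differs from the outgroup's state, so for Trait 1, Trait 2 the derived state is 'no', and for the remaining characters it is 'yes'.
Trait 1: derived state 'no' in Bryoax, Bryoina, and Cyanites only — synapomorphy for {Bryoax, Bryoina, Cyanites}.
All ingroup taxa share the derived state 'no' for Trait 2; it defines the ingroup but does not resolve relationships within it.
Trait 3 (derived state 'yes') is shared by Bryoina and Cyanites — a synapomorphy uniting that clade.
Most parsimonious ingroup topology: (((Bryoina,Cyanites),Bryoax),Therion).
Cyanites and Bryoina form a cherry on this tree, so they are sister taxa.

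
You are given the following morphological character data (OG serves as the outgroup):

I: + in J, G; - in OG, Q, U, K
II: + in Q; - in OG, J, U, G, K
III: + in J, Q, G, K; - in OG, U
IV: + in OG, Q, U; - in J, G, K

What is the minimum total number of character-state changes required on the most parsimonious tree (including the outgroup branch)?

Character polarity is set by the outgroup: the derived state is whichever differs from the outgroup's state, so for IV the derived state is '-', and for the remaining characters it is '+'.
I: derived state '+' in G and J only — synapomorphy for {G, J}.
II (derived state '+') is unique to Q (autapomorphy; uninformative for grouping).
III (derived state '+') is shared by G, J, K, and Q — a synapomorphy uniting that clade.
Only G, J, and K show the derived state '-' for IV, supporting them as a clade.
Most parsimonious ingroup topology: ((((J,G),K),Q),U).
Changes per character on this tree: I: 1; II: 1; III: 1; IV: 1.
Total = 4.

4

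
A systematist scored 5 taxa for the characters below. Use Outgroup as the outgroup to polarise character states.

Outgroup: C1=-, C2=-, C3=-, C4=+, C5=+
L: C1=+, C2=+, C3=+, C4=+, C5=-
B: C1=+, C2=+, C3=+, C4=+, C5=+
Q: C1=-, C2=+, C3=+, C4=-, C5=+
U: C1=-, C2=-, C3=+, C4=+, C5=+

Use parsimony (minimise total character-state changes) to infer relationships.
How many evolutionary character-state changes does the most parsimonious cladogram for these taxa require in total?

5

Character polarity is set by the outgroup: the derived state is whichever differs from the outgroup's state, so for C4, C5 the derived state is '-', and for the remaining characters it is '+'.
Only B and L show the derived state '+' for C1, supporting them as a clade.
C2 (derived state '+') is shared by B, L, and Q — a synapomorphy uniting that clade.
C3 (derived state '+') is shared by all ingroup taxa — unites the whole ingroup.
C4: derived state '-' in Q only — an autapomorphy, so it tells us nothing about relationships among taxa.
C5 (derived state '-') is unique to L (autapomorphy; uninformative for grouping).
Most parsimonious ingroup topology: (((B,L),Q),U).
Changes per character on this tree: C1: 1; C2: 1; C3: 1; C4: 1; C5: 1.
Total = 5.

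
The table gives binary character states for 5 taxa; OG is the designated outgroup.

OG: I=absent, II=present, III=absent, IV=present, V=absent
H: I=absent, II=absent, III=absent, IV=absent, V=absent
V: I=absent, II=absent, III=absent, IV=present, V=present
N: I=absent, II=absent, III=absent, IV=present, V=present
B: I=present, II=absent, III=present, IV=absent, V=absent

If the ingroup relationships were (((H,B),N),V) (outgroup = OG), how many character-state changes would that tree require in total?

Map each character onto (((H,B),N),V) (rooted by OG) and count the minimum state changes it requires (Fitch parsimony):
I: 1; II: 1; III: 1; IV: 1; V: 2.
Total tree length = 6.

6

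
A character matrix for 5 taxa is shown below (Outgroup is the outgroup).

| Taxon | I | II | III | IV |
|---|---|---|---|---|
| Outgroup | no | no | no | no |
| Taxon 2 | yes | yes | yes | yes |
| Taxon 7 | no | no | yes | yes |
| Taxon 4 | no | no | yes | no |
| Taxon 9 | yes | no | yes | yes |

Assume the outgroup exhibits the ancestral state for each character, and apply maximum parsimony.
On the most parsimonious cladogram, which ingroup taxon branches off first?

The outgroup has state 'no' for every character, so 'yes' is the derived state throughout.
I (derived state 'yes') is shared by Taxon 2 and Taxon 9 — a synapomorphy uniting that clade.
II: derived state 'yes' in Taxon 2 only — an autapomorphy, so it tells us nothing about relationships among taxa.
All ingroup taxa share the derived state 'yes' for III; it defines the ingroup but does not resolve relationships within it.
IV (derived state 'yes') is shared by Taxon 2, Taxon 7, and Taxon 9 — a synapomorphy uniting that clade.
Most parsimonious ingroup topology: (((Taxon 2,Taxon 9),Taxon 7),Taxon 4).
Taxon 4 is sister to the clade containing all other ingroup taxa, so it is the earliest-diverging (most basal) ingroup lineage.

Taxon 4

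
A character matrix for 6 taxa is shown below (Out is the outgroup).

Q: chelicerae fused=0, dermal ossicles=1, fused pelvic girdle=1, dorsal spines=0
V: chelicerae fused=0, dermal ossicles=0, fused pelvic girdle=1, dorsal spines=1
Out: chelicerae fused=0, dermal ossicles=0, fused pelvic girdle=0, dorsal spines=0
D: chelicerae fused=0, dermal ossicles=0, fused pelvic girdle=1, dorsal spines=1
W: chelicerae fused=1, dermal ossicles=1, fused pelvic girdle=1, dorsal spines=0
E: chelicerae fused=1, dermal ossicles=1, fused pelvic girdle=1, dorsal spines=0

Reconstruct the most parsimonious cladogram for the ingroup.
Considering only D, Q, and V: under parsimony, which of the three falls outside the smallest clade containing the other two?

Q

The outgroup has state '0' for every character, so '1' is the derived state throughout.
chelicerae fused: derived state '1' in E and W only — synapomorphy for {E, W}.
dermal ossicles (derived state '1') is shared by E, Q, and W — a synapomorphy uniting that clade.
All ingroup taxa share the derived state '1' for fused pelvic girdle; it defines the ingroup but does not resolve relationships within it.
Only D and V show the derived state '1' for dorsal spines, supporting them as a clade.
Most parsimonious ingroup topology: ((Q,(W,E)),(D,V)).
V and D share a more recent common ancestor with each other than either does with Q, so Q is the least closely related of the three.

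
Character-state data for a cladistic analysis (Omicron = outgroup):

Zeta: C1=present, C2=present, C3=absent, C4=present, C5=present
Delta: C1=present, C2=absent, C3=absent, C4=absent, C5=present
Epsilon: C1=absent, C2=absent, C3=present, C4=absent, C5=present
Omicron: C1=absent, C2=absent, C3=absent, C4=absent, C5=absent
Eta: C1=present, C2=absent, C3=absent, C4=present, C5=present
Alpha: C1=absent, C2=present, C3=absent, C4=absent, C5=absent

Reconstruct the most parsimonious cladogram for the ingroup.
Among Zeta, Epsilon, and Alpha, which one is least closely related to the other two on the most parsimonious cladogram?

Alpha

The outgroup has state 'absent' for every character, so 'present' is the derived state throughout.
C1 (derived state 'present') is shared by Delta, Eta, and Zeta — a synapomorphy uniting that clade.
C2 (state 'present') occurs in Alpha and Zeta but conflicts with the nesting implied by the other characters — most parsimoniously interpreted as homoplasy.
C3 (derived state 'present') is unique to Epsilon (autapomorphy; uninformative for grouping).
C4: derived state 'present' in Eta and Zeta only — synapomorphy for {Eta, Zeta}.
C5 (derived state 'present') is shared by Delta, Epsilon, Eta, and Zeta — a synapomorphy uniting that clade.
Most parsimonious ingroup topology: (((Delta,(Zeta,Eta)),Epsilon),Alpha).
Zeta and Epsilon share a more recent common ancestor with each other than either does with Alpha, so Alpha is the least closely related of the three.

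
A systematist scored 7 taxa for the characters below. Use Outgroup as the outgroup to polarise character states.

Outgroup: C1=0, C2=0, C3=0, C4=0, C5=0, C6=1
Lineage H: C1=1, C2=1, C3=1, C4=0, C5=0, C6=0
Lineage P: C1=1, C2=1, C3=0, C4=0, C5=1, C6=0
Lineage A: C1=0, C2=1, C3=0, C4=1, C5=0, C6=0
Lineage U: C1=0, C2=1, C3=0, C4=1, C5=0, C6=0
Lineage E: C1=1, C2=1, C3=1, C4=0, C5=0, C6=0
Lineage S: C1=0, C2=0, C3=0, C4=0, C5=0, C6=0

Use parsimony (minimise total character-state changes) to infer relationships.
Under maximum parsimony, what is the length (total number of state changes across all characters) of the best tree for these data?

Character polarity is set by the outgroup: the derived state is whichever differs from the outgroup's state, so for C6 the derived state is '0', and for the remaining characters it is '1'.
C1 (derived state '1') is shared by Lineage E, Lineage H, and Lineage P — a synapomorphy uniting that clade.
Only Lineage A, Lineage E, Lineage H, Lineage P, and Lineage U show the derived state '1' for C2, supporting them as a clade.
C3 (derived state '1') is shared by Lineage E and Lineage H — a synapomorphy uniting that clade.
Only Lineage A and Lineage U show the derived state '1' for C4, supporting them as a clade.
C5: derived state '1' in Lineage P only — an autapomorphy, so it tells us nothing about relationships among taxa.
All ingroup taxa share the derived state '0' for C6; it defines the ingroup but does not resolve relationships within it.
Most parsimonious ingroup topology: ((((Lineage H,Lineage E),Lineage P),(Lineage A,Lineage U)),Lineage S).
Changes per character on this tree: C1: 1; C2: 1; C3: 1; C4: 1; C5: 1; C6: 1.
Total = 6.

6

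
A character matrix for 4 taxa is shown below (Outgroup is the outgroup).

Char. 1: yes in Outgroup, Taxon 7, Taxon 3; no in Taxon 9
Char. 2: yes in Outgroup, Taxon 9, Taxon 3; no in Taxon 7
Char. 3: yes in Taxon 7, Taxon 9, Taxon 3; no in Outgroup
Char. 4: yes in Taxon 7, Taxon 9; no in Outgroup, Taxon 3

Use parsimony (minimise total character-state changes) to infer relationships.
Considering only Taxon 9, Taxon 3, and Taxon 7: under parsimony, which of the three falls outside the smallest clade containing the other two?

Taxon 3

Character polarity is set by the outgroup: the derived state is whichever differs from the outgroup's state, so for Char. 1, Char. 2 the derived state is 'no', and for the remaining characters it is 'yes'.
Char. 1 (derived state 'no') is unique to Taxon 9 (autapomorphy; uninformative for grouping).
Char. 2 (derived state 'no') is unique to Taxon 7 (autapomorphy; uninformative for grouping).
Char. 3 (derived state 'yes') is shared by all ingroup taxa — unites the whole ingroup.
Char. 4: derived state 'yes' in Taxon 7 and Taxon 9 only — synapomorphy for {Taxon 7, Taxon 9}.
Most parsimonious ingroup topology: ((Taxon 7,Taxon 9),Taxon 3).
Taxon 7 and Taxon 9 share a more recent common ancestor with each other than either does with Taxon 3, so Taxon 3 is the least closely related of the three.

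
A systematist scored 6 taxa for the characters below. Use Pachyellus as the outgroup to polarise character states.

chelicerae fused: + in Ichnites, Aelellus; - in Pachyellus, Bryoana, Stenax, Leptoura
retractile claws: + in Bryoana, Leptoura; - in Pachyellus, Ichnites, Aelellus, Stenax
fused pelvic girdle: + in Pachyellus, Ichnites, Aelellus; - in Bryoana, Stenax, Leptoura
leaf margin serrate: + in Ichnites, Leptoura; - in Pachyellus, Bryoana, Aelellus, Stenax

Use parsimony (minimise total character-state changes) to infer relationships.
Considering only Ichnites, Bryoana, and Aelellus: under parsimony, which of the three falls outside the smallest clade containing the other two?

Bryoana

Character polarity is set by the outgroup: the derived state is whichever differs from the outgroup's state, so for fused pelvic girdle the derived state is '-', and for the remaining characters it is '+'.
chelicerae fused (derived state '+') is shared by Aelellus and Ichnites — a synapomorphy uniting that clade.
Only Bryoana and Leptoura show the derived state '+' for retractile claws, supporting them as a clade.
fused pelvic girdle (derived state '-') is shared by Bryoana, Leptoura, and Stenax — a synapomorphy uniting that clade.
leaf margin serrate (state '+') occurs in Ichnites and Leptoura but conflicts with the nesting implied by the other characters — most parsimoniously interpreted as homoplasy.
Most parsimonious ingroup topology: (((Bryoana,Leptoura),Stenax),(Ichnites,Aelellus)).
Aelellus and Ichnites share a more recent common ancestor with each other than either does with Bryoana, so Bryoana is the least closely related of the three.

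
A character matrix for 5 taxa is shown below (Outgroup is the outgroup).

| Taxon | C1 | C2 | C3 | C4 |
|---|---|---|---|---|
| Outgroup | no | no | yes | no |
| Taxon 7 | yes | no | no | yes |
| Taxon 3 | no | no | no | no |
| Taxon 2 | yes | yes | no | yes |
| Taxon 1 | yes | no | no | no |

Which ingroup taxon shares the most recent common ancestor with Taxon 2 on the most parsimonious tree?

Character polarity is set by the outgroup: the derived state is whichever differs from the outgroup's state, so for C3 the derived state is 'no', and for the remaining characters it is 'yes'.
C1 (derived state 'yes') is shared by Taxon 1, Taxon 2, and Taxon 7 — a synapomorphy uniting that clade.
C2 (derived state 'yes') is unique to Taxon 2 (autapomorphy; uninformative for grouping).
C3 (derived state 'no') is shared by all ingroup taxa — unites the whole ingroup.
Only Taxon 2 and Taxon 7 show the derived state 'yes' for C4, supporting them as a clade.
Most parsimonious ingroup topology: (((Taxon 7,Taxon 2),Taxon 1),Taxon 3).
Taxon 2 and Taxon 7 form a cherry on this tree, so they are sister taxa.

Taxon 7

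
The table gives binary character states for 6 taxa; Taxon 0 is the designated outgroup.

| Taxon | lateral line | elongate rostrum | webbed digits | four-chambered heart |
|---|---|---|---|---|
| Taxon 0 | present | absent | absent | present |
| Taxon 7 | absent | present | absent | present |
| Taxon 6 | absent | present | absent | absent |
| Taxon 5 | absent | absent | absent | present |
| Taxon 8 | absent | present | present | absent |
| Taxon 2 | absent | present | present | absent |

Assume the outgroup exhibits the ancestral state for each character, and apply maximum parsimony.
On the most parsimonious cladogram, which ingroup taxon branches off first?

Taxon 5

Character polarity is set by the outgroup: the derived state is whichever differs from the outgroup's state, so for lateral line, four-chambered heart the derived state is 'absent', and for the remaining characters it is 'present'.
All ingroup taxa share the derived state 'absent' for lateral line; it defines the ingroup but does not resolve relationships within it.
elongate rostrum (derived state 'present') is shared by Taxon 2, Taxon 6, Taxon 7, and Taxon 8 — a synapomorphy uniting that clade.
webbed digits: derived state 'present' in Taxon 2 and Taxon 8 only — synapomorphy for {Taxon 2, Taxon 8}.
Only Taxon 2, Taxon 6, and Taxon 8 show the derived state 'absent' for four-chambered heart, supporting them as a clade.
Most parsimonious ingroup topology: ((Taxon 7,(Taxon 6,(Taxon 8,Taxon 2))),Taxon 5).
Taxon 5 is sister to the clade containing all other ingroup taxa, so it is the earliest-diverging (most basal) ingroup lineage.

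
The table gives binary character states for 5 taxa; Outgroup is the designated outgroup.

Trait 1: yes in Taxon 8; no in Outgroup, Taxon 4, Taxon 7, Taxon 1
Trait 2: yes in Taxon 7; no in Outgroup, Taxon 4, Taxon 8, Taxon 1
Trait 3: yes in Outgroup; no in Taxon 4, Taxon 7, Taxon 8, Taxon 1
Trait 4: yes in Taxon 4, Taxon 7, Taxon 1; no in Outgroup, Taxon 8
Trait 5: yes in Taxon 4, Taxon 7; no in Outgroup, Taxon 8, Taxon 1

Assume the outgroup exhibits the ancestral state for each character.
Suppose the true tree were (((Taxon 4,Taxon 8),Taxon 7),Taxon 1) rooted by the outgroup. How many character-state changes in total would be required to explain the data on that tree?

Map each character onto (((Taxon 4,Taxon 8),Taxon 7),Taxon 1) (rooted by Outgroup) and count the minimum state changes it requires (Fitch parsimony):
Trait 1: 1; Trait 2: 1; Trait 3: 1; Trait 4: 2; Trait 5: 2.
Total tree length = 7.

7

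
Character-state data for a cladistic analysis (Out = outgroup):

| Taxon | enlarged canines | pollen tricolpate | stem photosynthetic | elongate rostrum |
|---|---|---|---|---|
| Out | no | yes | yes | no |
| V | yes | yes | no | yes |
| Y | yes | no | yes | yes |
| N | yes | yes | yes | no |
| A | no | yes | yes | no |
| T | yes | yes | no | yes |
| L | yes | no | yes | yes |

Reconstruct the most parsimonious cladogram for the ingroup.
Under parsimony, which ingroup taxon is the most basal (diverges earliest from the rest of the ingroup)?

Character polarity is set by the outgroup: the derived state is whichever differs from the outgroup's state, so for pollen tricolpate, stem photosynthetic the derived state is 'no', and for the remaining characters it is 'yes'.
enlarged canines: derived state 'yes' in L, N, T, V, and Y only — synapomorphy for {L, N, T, V, Y}.
Only L and Y show the derived state 'no' for pollen tricolpate, supporting them as a clade.
stem photosynthetic: derived state 'no' in T and V only — synapomorphy for {T, V}.
elongate rostrum: derived state 'yes' in L, T, V, and Y only — synapomorphy for {L, T, V, Y}.
Most parsimonious ingroup topology: ((((V,T),(Y,L)),N),A).
A is sister to the clade containing all other ingroup taxa, so it is the earliest-diverging (most basal) ingroup lineage.

A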